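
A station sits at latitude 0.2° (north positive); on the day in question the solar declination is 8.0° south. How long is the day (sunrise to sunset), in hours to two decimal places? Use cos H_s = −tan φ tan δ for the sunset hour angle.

−tan φ tan δ = −(0.0035)(-0.1405) = 0.0005; H_s = arccos(0.0005) = 89.97°.
Day length = 2 H_s / 15° h⁻¹ = 179.94° / 15 = 11.996 h.

12.00 hours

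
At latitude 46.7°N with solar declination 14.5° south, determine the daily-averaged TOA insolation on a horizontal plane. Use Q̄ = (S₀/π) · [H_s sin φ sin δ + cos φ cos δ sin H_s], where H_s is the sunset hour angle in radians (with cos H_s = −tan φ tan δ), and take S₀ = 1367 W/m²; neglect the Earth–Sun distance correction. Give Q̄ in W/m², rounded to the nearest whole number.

cos H_s = −tan(46.7°) · tan(-14.5°) = 0.2744, so H_s = arccos(0.2744) = 74.07°. In radians, H_s = 1.2928.
H_s sin φ sin δ = 1.2928 × 0.7278 × -0.2504 = -0.2356.
cos φ cos δ sin H_s = 0.6858 × 0.9681 × 0.9616 = 0.6384.
Q̄ = (1367/π) × (-0.2356 + 0.6384) = 435.13 × 0.4028 = 175.27 W/m².

175 W/m²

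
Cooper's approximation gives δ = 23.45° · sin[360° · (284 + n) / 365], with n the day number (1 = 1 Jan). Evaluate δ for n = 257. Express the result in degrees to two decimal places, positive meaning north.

360 × (284 + 257) / 365 = 533.589°; sin(533.589°) = 0.1117.
δ = 23.45 × 0.1117 = 2.619° ≈ +2.62°.

+2.62°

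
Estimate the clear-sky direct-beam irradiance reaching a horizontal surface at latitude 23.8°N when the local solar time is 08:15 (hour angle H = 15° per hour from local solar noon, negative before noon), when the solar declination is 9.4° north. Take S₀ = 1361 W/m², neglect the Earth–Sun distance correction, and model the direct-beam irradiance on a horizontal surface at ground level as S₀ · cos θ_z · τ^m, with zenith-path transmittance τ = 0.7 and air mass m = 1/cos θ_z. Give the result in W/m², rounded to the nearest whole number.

412 W/m²

Hour angle H = 15° × (8.25 − 12) = -56.25°.
With φ = 23.8°, δ = 9.4°, H = -56.25°: sin φ sin δ = 0.0659, cos φ cos δ cos H = 0.5015, so cos θ_z = 0.5674.
Air mass m = 1/cos θ_z = 1/0.5674 = 1.762; τ^m = 0.7^1.762 = 0.5334.
Surface direct beam = 1361 × 0.5674 × 0.5334 = 411.91 W/m².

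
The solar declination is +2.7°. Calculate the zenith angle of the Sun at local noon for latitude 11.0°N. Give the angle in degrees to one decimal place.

At local solar noon the hour angle is zero, so the zenith angle is |φ − δ| = |11.0° − (2.7°)| = 8.3°.

8.3°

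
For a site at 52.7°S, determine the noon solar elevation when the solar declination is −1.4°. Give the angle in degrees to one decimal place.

At local solar noon the hour angle is zero, so the elevation is 90° − |φ − δ| = 90° − |-52.7° − (-1.4°)| = 90° − 51.3° = 38.7°.

38.7°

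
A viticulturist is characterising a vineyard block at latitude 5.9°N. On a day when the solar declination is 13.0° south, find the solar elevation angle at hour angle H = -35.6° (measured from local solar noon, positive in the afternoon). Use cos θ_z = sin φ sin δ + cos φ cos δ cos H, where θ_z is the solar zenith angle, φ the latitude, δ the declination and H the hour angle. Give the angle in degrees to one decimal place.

49.9°

cos θ_z = sin φ sin δ + cos φ cos δ cos H = (0.1028)(-0.2250) + (0.9947)(0.9744)(0.8131) = 0.7650.
θ_z = arccos(0.7650) = 40.09°, so the elevation is 90° − 40.09° = 49.91°.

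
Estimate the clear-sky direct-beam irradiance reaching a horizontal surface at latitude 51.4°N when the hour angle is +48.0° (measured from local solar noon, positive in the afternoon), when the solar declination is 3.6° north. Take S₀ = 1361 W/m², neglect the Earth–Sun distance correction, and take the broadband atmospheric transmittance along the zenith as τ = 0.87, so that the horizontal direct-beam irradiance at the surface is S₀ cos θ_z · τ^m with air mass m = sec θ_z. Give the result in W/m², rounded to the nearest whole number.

470 W/m²

cos θ_z = sin φ sin δ + cos φ cos δ cos H = (0.7815)(0.0628) + (0.6239)(0.9980)(0.6691) = 0.4657.
Air mass m = 1/cos θ_z = 1/0.4657 = 2.147; τ^m = 0.87^2.147 = 0.7416.
Surface direct beam = 1361 × 0.4657 × 0.7416 = 470.04 W/m².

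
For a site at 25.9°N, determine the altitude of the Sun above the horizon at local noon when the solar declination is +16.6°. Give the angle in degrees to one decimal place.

At local solar noon the hour angle is zero, so the elevation is 90° − |φ − δ| = 90° − |25.9° − (16.6°)| = 90° − 9.3° = 80.7°.

80.7°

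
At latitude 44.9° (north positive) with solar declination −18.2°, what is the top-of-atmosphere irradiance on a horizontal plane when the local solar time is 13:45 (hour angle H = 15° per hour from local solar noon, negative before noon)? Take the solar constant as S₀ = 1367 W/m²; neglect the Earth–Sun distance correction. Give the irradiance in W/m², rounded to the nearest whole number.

524 W/m²

Hour angle H = 15° × (13.75 − 12) = 26.25°.
cos θ_z = sin φ sin δ + cos φ cos δ cos H = (0.7059)(-0.3123) + (0.7083)(0.9500)(0.8969) = 0.3831.
Top-of-atmosphere irradiance = S₀ cos θ_z = 1367 × 0.3831 = 523.70 W/m².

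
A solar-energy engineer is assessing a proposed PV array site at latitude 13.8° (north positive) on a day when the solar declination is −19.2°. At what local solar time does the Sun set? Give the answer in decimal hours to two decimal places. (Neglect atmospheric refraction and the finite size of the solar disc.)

The sunset hour angle satisfies cos H_s = −tan φ tan δ = 0.0855, giving H_s = 85.10°.
Sunset is at 12 + H_s/15 = 12 + 5.673 = 17.673 h local solar time.

17.67 h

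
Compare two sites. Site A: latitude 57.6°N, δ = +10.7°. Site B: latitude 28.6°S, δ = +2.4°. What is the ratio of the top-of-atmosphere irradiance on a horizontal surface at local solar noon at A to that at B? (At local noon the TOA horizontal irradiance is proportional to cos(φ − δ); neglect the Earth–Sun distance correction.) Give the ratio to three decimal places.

0.797

A: cos θ_z = cos(57.6° − (10.7°)) = 0.6833.
B: cos θ_z = cos(-28.6° − (2.4°)) = 0.8572.
Ratio A/B = 0.6833 / 0.8572 = 0.7971.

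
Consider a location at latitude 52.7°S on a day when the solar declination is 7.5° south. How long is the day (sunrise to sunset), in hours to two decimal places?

cos H_s = −tan(-52.7°) · tan(-7.5°) = -0.1728, so H_s = arccos(-0.1728) = 99.95°.
Day length = 2 H_s / 15° h⁻¹ = 199.90° / 15 = 13.327 h.

13.33 hours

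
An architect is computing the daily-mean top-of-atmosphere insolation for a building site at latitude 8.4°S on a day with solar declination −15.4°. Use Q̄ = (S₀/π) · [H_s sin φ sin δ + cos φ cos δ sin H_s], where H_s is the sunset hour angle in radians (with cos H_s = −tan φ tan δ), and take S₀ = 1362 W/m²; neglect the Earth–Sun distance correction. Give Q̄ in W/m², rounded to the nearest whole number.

cos H_s = −tan(-8.4°) · tan(-15.4°) = -0.0407, so H_s = arccos(-0.0407) = 92.33°. In radians, H_s = 1.6115.
H_s sin φ sin δ = 1.6115 × -0.1461 × -0.2656 = 0.0625.
cos φ cos δ sin H_s = 0.9893 × 0.9641 × 0.9992 = 0.9530.
Q̄ = (1362/π) × (0.0625 + 0.9530) = 433.54 × 1.0155 = 440.26 W/m².

440 W/m²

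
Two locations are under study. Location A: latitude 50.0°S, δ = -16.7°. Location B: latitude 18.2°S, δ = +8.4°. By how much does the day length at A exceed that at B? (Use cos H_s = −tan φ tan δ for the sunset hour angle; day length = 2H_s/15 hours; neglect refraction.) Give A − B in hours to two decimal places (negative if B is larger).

A: H_s = arccos(−tan -50.0° · tan -16.7°) = 110.95°, so 2H_s/15 = 14.7933 h.
B: H_s = arccos(−tan -18.2° · tan 8.4°) = 87.22°, so 2H_s/15 = 11.6293 h.
A − B = 14.7933 − 11.6293 = 3.1640 h.

+3.16 h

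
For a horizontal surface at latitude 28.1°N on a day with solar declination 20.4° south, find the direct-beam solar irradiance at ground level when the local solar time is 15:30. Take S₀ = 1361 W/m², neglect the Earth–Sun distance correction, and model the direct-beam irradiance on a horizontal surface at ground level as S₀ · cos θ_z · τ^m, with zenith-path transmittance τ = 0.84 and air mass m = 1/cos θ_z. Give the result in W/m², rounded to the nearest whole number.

276 W/m²

Hour angle H = 15° × (15.5 − 12) = 52.50°.
cos θ_z = sin φ sin δ + cos φ cos δ cos H = (0.4710)(-0.3486) + (0.8821)(0.9373)(0.6088) = 0.3392.
Air mass m = 1/cos θ_z = 1/0.3392 = 2.948; τ^m = 0.84^2.948 = 0.5981.
Surface direct beam = 1361 × 0.3392 × 0.5981 = 276.11 W/m².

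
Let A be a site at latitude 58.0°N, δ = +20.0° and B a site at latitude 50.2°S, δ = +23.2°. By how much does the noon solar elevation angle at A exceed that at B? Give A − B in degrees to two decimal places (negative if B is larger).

+35.40°

A: 90° − |58.0 − (20.0)| = 52.00°.
B: 90° − |-50.2 − (23.2)| = 16.60°.
A − B = 52.00 − 16.60 = 35.40°.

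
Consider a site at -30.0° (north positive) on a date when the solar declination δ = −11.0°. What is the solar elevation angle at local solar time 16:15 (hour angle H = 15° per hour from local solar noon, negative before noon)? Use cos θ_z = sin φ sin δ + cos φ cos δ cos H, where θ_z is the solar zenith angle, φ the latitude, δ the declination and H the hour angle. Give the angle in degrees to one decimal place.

Hour angle H = 15° × (16.25 − 12) = 63.75°.
cos θ_z = sin φ sin δ + cos φ cos δ cos H = (-0.5000)(-0.1908) + (0.8660)(0.9816)(0.4423) = 0.4714.
θ_z = arccos(0.4714) = 61.87°, so the elevation is 90° − 61.87° = 28.13°.

28.1°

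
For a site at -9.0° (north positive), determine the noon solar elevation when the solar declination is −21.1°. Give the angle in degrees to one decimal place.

At local solar noon the hour angle is zero, so the elevation is 90° − |φ − δ| = 90° − |-9.0° − (-21.1°)| = 90° − 12.1° = 77.9°.

77.9°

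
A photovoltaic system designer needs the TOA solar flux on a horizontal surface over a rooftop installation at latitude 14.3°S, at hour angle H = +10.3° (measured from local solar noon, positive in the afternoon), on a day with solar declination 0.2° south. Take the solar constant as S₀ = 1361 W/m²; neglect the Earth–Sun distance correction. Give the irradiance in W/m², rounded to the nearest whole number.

1299 W/m²

cos θ_z = sin(-14.3°) sin(-0.2°) + cos(-14.3°) cos(-0.2°) cos(10.30°) = 0.0009 + 0.9534 = 0.9543.
Top-of-atmosphere irradiance = S₀ cos θ_z = 1361 × 0.9543 = 1298.80 W/m².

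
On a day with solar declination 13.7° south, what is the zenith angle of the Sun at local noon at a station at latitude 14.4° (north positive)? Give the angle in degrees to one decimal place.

At local solar noon the hour angle is zero, so the zenith angle is |φ − δ| = |14.4° − (-13.7°)| = 28.1°.

28.1°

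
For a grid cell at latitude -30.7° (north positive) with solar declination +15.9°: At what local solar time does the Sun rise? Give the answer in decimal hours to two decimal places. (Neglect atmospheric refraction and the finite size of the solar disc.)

cos H_s = −tan(-30.7°) · tan(15.9°) = 0.1691, so H_s = arccos(0.1691) = 80.26°.
Sunrise is at 12 − H_s/15 = 12 − 5.351 = 6.649 h local solar time.

6.65 h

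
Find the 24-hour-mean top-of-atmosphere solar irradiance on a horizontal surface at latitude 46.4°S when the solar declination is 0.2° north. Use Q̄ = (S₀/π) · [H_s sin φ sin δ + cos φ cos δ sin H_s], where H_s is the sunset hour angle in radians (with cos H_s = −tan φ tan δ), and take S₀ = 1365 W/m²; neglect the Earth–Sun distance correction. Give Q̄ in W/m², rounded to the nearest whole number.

−tan φ tan δ = −(-1.0501)(0.0035) = 0.0037; H_s = arccos(0.0037) = 89.79°. In radians, H_s = 1.5671.
H_s sin φ sin δ = 1.5671 × -0.7242 × 0.0035 = -0.0040.
cos φ cos δ sin H_s = 0.6896 × 1.0000 × 1.0000 = 0.6896.
Q̄ = (1365/π) × (-0.0040 + 0.6896) = 434.49 × 0.6856 = 297.89 W/m².

298 W/m²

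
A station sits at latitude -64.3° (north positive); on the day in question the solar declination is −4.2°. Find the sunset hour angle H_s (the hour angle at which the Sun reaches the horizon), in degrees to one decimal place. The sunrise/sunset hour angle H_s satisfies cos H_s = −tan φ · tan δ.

98.8°

The sunset hour angle satisfies cos H_s = −tan φ tan δ = -0.1526, giving H_s = 98.78°.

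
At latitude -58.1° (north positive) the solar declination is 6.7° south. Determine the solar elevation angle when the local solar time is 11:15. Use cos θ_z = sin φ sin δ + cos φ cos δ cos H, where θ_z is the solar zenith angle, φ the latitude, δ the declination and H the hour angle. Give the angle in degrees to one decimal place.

37.9°

Hour angle H = 15° × (11.25 − 12) = -11.25°.
With φ = -58.1°, δ = -6.7°, H = -11.25°: sin φ sin δ = 0.0991, cos φ cos δ cos H = 0.5147, so cos θ_z = 0.6138.
θ_z = arccos(0.6138) = 52.14°, so the elevation is 90° − 52.14° = 37.86°.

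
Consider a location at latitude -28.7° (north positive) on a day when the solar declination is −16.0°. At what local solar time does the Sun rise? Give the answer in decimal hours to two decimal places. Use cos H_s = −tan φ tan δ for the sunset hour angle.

The sunset hour angle satisfies cos H_s = −tan φ tan δ = -0.1570, giving H_s = 99.03°.
Sunrise is at 12 − H_s/15 = 12 − 6.602 = 5.398 h local solar time.

5.40 h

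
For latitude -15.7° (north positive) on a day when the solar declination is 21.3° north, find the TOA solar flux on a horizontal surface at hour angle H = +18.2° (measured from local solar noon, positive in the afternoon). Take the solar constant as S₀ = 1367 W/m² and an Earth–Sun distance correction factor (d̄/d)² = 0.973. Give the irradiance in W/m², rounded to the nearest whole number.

1003 W/m²

cos θ_z = sin(-15.7°) sin(21.3°) + cos(-15.7°) cos(21.3°) cos(18.20°) = -0.0983 + 0.8521 = 0.7538.
Top-of-atmosphere irradiance = S₀ (d̄/d)² cos θ_z = 1367 × 0.973 × 0.7538 = 1002.62 W/m².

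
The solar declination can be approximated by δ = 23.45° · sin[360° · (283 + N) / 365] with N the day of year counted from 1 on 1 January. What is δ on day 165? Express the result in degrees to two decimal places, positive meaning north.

360 × (283 + 165) / 365 = 441.863°; sin(441.863°) = 0.9899.
δ = 23.45 × 0.9899 = 23.213° ≈ +23.21°.

+23.21°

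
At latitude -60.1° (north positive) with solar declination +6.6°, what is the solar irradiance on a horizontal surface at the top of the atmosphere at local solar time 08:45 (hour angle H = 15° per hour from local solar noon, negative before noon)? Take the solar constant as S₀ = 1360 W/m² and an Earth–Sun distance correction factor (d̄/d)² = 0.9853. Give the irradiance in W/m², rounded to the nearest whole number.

Hour angle H = 15° × (8.75 − 12) = -48.75°.
cos θ_z = sin φ sin δ + cos φ cos δ cos H = (-0.8669)(0.1149) + (0.4985)(0.9934)(0.6593) = 0.2269.
Top-of-atmosphere irradiance = S₀ (d̄/d)² cos θ_z = 1360 × 0.9853 × 0.2269 = 304.05 W/m².

304 W/m²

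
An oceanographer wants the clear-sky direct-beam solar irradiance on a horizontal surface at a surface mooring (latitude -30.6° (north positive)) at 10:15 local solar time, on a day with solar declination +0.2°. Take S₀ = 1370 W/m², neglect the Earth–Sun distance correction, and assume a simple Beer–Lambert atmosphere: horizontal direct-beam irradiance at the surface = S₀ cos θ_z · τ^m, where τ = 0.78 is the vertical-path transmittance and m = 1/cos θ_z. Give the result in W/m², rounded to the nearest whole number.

Hour angle H = 15° × (10.25 − 12) = -26.25°.
cos θ_z = sin(-30.6°) sin(0.2°) + cos(-30.6°) cos(0.2°) cos(-26.25°) = -0.0018 + 0.7720 = 0.7702.
Air mass m = 1/cos θ_z = 1/0.7702 = 1.298; τ^m = 0.78^1.298 = 0.7243.
Surface direct beam = 1370 × 0.7702 × 0.7243 = 764.26 W/m².

764 W/m²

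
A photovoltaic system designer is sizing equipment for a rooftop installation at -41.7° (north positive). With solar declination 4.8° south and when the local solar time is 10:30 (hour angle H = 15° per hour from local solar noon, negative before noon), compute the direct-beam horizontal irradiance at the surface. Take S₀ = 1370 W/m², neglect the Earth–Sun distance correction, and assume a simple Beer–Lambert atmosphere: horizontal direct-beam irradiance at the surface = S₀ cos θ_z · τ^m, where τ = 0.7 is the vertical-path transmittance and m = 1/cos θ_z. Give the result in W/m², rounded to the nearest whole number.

Hour angle H = 15° × (10.5 − 12) = -22.50°.
cos θ_z = sin φ sin δ + cos φ cos δ cos H = (-0.6652)(-0.0837) + (0.7466)(0.9965)(0.9239) = 0.7430.
Air mass m = 1/cos θ_z = 1/0.7430 = 1.346; τ^m = 0.7^1.346 = 0.6187.
Surface direct beam = 1370 × 0.7430 × 0.6187 = 629.78 W/m².

630 W/m²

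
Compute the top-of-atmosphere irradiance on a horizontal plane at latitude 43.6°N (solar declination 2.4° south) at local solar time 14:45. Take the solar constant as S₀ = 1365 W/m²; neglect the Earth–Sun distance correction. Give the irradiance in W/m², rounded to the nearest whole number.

703 W/m²

Hour angle H = 15° × (14.75 − 12) = 41.25°.
With φ = 43.6°, δ = -2.4°, H = 41.25°: sin φ sin δ = -0.0289, cos φ cos δ cos H = 0.5440, so cos θ_z = 0.5151.
Top-of-atmosphere irradiance = S₀ cos θ_z = 1365 × 0.5151 = 703.11 W/m².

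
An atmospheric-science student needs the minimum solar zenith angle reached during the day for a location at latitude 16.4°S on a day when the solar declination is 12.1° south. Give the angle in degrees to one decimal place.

At local solar noon the hour angle is zero, so the zenith angle is |φ − δ| = |-16.4° − (-12.1°)| = 4.3°.

4.3°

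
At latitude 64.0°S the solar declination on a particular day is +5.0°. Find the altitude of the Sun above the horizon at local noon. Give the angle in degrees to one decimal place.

At local solar noon the hour angle is zero, so the elevation is 90° − |φ − δ| = 90° − |-64.0° − (5.0°)| = 90° − 69.0° = 21.0°.

21.0°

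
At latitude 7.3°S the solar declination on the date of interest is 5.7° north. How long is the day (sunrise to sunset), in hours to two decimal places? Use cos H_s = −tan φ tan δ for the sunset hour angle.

11.90 hours

−tan φ tan δ = −(-0.1281)(0.0998) = 0.0128; H_s = arccos(0.0128) = 89.27°.
Day length = 2 H_s / 15° h⁻¹ = 178.54° / 15 = 11.903 h.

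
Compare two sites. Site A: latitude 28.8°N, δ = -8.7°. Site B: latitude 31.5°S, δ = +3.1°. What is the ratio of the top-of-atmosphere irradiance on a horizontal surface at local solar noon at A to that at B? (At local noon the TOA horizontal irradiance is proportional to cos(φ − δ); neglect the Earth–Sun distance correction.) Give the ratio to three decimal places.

A: cos θ_z = cos(28.8° − (-8.7°)) = 0.7934.
B: cos θ_z = cos(-31.5° − (3.1°)) = 0.8231.
Ratio A/B = 0.7934 / 0.8231 = 0.9639.

0.964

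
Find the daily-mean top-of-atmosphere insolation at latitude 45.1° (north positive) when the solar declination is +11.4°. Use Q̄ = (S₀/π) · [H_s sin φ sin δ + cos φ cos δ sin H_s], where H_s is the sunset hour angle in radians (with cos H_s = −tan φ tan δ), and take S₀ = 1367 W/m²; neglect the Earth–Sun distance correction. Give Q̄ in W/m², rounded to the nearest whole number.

403 W/m²

−tan φ tan δ = −(1.0035)(0.2016) = -0.2023; H_s = arccos(-0.2023) = 101.67°. In radians, H_s = 1.7745.
H_s sin φ sin δ = 1.7745 × 0.7083 × 0.1977 = 0.2485.
cos φ cos δ sin H_s = 0.7059 × 0.9803 × 0.9793 = 0.6777.
Q̄ = (1367/π) × (0.2485 + 0.6777) = 435.13 × 0.9262 = 403.02 W/m².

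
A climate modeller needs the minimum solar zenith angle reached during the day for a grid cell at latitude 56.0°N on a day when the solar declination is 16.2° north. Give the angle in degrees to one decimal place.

39.8°

At local solar noon the hour angle is zero, so the zenith angle is |φ − δ| = |56.0° − (16.2°)| = 39.8°.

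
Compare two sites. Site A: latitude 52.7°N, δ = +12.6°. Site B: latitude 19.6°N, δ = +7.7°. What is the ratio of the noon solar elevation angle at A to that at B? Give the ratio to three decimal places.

A: 90° − |52.7 − (12.6)| = 49.90°.
B: 90° − |19.6 − (7.7)| = 78.10°.
Ratio A/B = 49.9000 / 78.1000 = 0.6389.

0.639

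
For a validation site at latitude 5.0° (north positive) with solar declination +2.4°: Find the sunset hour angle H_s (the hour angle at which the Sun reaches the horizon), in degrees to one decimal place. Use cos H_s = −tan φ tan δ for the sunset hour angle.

−tan φ tan δ = −(0.0875)(0.0419) = -0.0037; H_s = arccos(-0.0037) = 90.21°.

90.2°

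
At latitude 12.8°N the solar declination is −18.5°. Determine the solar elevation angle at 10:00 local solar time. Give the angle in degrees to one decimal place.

46.9°

Hour angle H = 15° × (10 − 12) = -30.00°.
With φ = 12.8°, δ = -18.5°, H = -30.00°: sin φ sin δ = -0.0703, cos φ cos δ cos H = 0.8009, so cos θ_z = 0.7306.
θ_z = arccos(0.7306) = 43.06°, so the elevation is 90° − 43.06° = 46.94°.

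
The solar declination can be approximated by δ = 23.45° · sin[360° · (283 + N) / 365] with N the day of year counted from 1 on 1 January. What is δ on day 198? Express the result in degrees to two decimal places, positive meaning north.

+21.35°

360 × (283 + 198) / 365 = 474.411°; sin(474.411°) = 0.9106.
δ = 23.45 × 0.9106 = 21.354° ≈ +21.35°.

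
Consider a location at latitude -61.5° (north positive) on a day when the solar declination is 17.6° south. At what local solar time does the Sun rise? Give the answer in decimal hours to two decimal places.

−tan φ tan δ = −(-1.8418)(-0.3172) = -0.5842; H_s = arccos(-0.5842) = 125.75°.
Sunrise is at 12 − H_s/15 = 12 − 8.383 = 3.617 h local solar time.

3.62 h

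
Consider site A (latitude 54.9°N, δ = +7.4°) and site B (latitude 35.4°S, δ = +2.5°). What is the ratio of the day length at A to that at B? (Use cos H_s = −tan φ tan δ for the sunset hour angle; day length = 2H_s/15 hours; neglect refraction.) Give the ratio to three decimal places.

1.141

A: H_s = arccos(−tan 54.9° · tan 7.4°) = 100.65°, so 2H_s/15 = 13.4200 h.
B: H_s = arccos(−tan -35.4° · tan 2.5°) = 88.22°, so 2H_s/15 = 11.7627 h.
Ratio A/B = 13.4200 / 11.7627 = 1.1409.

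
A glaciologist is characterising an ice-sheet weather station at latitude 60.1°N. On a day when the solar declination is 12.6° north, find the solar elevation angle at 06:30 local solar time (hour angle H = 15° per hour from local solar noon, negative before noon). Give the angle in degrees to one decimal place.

14.6°

Hour angle H = 15° × (6.5 − 12) = -82.50°.
cos θ_z = sin φ sin δ + cos φ cos δ cos H = (0.8669)(0.2181) + (0.4985)(0.9759)(0.1305) = 0.2526.
θ_z = arccos(0.2526) = 75.37°, so the elevation is 90° − 75.37° = 14.63°.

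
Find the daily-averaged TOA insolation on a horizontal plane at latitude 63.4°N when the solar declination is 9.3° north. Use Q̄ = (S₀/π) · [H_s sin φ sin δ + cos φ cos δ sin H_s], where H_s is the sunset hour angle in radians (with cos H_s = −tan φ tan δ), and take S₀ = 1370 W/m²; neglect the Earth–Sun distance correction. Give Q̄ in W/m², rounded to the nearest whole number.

302 W/m²

cos H_s = −tan(63.4°) · tan(9.3°) = -0.3270, so H_s = arccos(-0.3270) = 109.09°. In radians, H_s = 1.9040.
H_s sin φ sin δ = 1.9040 × 0.8942 × 0.1616 = 0.2751.
cos φ cos δ sin H_s = 0.4478 × 0.9869 × 0.9450 = 0.4176.
Q̄ = (1370/π) × (0.2751 + 0.4176) = 436.08 × 0.6927 = 302.07 W/m².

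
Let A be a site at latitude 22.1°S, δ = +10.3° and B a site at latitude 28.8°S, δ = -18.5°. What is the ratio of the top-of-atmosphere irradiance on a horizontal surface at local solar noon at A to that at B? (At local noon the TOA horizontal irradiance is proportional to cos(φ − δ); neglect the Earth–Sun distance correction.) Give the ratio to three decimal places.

0.858

A: cos θ_z = cos(-22.1° − (10.3°)) = 0.8443.
B: cos θ_z = cos(-28.8° − (-18.5°)) = 0.9839.
Ratio A/B = 0.8443 / 0.9839 = 0.8581.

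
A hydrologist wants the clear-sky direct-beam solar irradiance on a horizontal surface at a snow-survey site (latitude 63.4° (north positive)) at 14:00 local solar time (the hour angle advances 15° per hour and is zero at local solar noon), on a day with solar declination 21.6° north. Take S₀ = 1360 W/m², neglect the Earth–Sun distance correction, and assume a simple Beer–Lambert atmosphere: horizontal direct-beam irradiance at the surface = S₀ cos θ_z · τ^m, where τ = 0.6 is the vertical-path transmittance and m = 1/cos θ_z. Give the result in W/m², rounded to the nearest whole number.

Hour angle H = 15° × (14 − 12) = 30.00°.
cos θ_z = sin φ sin δ + cos φ cos δ cos H = (0.8942)(0.3681) + (0.4478)(0.9298)(0.8660) = 0.6897.
Air mass m = 1/cos θ_z = 1/0.6897 = 1.450; τ^m = 0.6^1.450 = 0.4768.
Surface direct beam = 1360 × 0.6897 × 0.4768 = 447.23 W/m².

447 W/m²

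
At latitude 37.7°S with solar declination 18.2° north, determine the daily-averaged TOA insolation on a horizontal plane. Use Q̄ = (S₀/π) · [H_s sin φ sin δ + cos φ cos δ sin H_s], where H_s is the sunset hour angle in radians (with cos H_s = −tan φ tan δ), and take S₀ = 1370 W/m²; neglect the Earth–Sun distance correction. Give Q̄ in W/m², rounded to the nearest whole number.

208 W/m²

The sunset hour angle satisfies cos H_s = −tan φ tan δ = 0.2541, giving H_s = 75.28°. In radians, H_s = 1.3139.
H_s sin φ sin δ = 1.3139 × -0.6115 × 0.3123 = -0.2509.
cos φ cos δ sin H_s = 0.7912 × 0.9500 × 0.9672 = 0.7270.
Q̄ = (1370/π) × (-0.2509 + 0.7270) = 436.08 × 0.4761 = 207.62 W/m².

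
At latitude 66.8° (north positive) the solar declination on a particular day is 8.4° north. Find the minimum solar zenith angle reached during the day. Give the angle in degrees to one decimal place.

58.4°

At local solar noon the hour angle is zero, so the zenith angle is |φ − δ| = |66.8° − (8.4°)| = 58.4°.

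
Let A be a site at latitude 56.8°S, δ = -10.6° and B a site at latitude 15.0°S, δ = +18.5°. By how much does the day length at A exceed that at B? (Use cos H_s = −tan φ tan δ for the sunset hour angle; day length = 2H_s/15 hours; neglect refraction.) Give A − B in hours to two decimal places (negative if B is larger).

+2.90 h

A: H_s = arccos(−tan -56.8° · tan -10.6°) = 106.62°, so 2H_s/15 = 14.2160 h.
B: H_s = arccos(−tan -15.0° · tan 18.5°) = 84.86°, so 2H_s/15 = 11.3147 h.
A − B = 14.2160 − 11.3147 = 2.9013 h.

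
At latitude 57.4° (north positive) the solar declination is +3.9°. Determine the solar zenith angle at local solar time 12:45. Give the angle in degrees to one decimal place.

54.2°

Hour angle H = 15° × (12.75 − 12) = 11.25°.
With φ = 57.4°, δ = 3.9°, H = 11.25°: sin φ sin δ = 0.0573, cos φ cos δ cos H = 0.5272, so cos θ_z = 0.5845.
θ_z = arccos(0.5845) = 54.23°.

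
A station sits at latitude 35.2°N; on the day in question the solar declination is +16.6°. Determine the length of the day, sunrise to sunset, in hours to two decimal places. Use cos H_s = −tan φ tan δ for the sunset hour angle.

cos H_s = −tan(35.2°) · tan(16.6°) = -0.2103, so H_s = arccos(-0.2103) = 102.14°.
Day length = 2 H_s / 15° h⁻¹ = 204.28° / 15 = 13.619 h.

13.62 hours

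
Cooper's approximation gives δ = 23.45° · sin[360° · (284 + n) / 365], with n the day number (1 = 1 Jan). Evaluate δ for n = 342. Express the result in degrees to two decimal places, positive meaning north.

-22.89°

360 × (284 + 342) / 365 = 617.425°; sin(617.425°) = -0.9760.
δ = 23.45 × -0.9760 = -22.887° ≈ -22.89°.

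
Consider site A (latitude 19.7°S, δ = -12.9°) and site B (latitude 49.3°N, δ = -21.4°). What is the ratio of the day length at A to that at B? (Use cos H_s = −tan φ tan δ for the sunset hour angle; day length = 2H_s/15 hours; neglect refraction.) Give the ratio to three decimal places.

1.506

A: H_s = arccos(−tan -19.7° · tan -12.9°) = 94.70°, so 2H_s/15 = 12.6267 h.
B: H_s = arccos(−tan 49.3° · tan -21.4°) = 62.90°, so 2H_s/15 = 8.3867 h.
Ratio A/B = 12.6267 / 8.3867 = 1.5056.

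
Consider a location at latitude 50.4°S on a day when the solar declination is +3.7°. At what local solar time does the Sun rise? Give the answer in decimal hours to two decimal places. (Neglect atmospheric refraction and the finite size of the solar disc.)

6.30 h

−tan φ tan δ = −(-1.2088)(0.0647) = 0.0782; H_s = arccos(0.0782) = 85.51°.
Sunrise is at 12 − H_s/15 = 12 − 5.701 = 6.299 h local solar time.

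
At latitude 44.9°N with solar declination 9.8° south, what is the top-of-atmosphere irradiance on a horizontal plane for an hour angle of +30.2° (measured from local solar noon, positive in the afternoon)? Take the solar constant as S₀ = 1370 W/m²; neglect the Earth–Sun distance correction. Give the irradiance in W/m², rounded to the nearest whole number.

662 W/m²

cos θ_z = sin φ sin δ + cos φ cos δ cos H = (0.7059)(-0.1702) + (0.7083)(0.9854)(0.8643) = 0.4831.
Top-of-atmosphere irradiance = S₀ cos θ_z = 1370 × 0.4831 = 661.85 W/m².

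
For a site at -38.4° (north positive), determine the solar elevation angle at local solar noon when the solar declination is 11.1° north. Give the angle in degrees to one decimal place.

At local solar noon the hour angle is zero, so the elevation is 90° − |φ − δ| = 90° − |-38.4° − (11.1°)| = 90° − 49.5° = 40.5°.

40.5°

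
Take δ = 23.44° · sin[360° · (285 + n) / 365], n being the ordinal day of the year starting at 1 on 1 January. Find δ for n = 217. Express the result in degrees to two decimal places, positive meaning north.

+16.54°

360 × (285 + 217) / 365 = 495.123°; sin(495.123°) = 0.7056.
δ = 23.44 × 0.7056 = 16.539° ≈ +16.54°.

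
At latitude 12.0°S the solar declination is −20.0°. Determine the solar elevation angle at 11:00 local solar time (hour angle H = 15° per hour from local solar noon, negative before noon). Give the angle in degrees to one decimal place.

73.5°

Hour angle H = 15° × (11 − 12) = -15.00°.
With φ = -12.0°, δ = -20.0°, H = -15.00°: sin φ sin δ = 0.0711, cos φ cos δ cos H = 0.8878, so cos θ_z = 0.9589.
θ_z = arccos(0.9589) = 16.48°, so the elevation is 90° − 16.48° = 73.52°.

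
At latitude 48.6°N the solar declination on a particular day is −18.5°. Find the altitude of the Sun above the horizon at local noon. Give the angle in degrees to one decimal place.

22.9°

At local solar noon the hour angle is zero, so the elevation is 90° − |φ − δ| = 90° − |48.6° − (-18.5°)| = 90° − 67.1° = 22.9°.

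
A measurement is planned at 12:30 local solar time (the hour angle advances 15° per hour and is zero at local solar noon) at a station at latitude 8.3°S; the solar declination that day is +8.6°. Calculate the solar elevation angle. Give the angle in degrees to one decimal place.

Hour angle H = 15° × (12.5 − 12) = 7.50°.
With φ = -8.3°, δ = 8.6°, H = 7.50°: sin φ sin δ = -0.0216, cos φ cos δ cos H = 0.9700, so cos θ_z = 0.9484.
θ_z = arccos(0.9484) = 18.49°, so the elevation is 90° − 18.49° = 71.51°.

71.5°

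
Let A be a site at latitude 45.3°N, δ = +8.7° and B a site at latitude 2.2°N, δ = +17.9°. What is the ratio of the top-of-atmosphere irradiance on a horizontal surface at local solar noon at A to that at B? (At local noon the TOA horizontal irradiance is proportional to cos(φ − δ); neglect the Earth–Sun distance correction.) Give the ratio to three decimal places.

A: cos θ_z = cos(45.3° − (8.7°)) = 0.8028.
B: cos θ_z = cos(2.2° − (17.9°)) = 0.9627.
Ratio A/B = 0.8028 / 0.9627 = 0.8339.

0.834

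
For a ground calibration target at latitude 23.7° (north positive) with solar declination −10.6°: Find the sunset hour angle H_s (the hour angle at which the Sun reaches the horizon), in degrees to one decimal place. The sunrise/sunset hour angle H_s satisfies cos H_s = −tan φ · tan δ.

cos H_s = −tan(23.7°) · tan(-10.6°) = 0.0822, so H_s = arccos(0.0822) = 85.28°.

85.3°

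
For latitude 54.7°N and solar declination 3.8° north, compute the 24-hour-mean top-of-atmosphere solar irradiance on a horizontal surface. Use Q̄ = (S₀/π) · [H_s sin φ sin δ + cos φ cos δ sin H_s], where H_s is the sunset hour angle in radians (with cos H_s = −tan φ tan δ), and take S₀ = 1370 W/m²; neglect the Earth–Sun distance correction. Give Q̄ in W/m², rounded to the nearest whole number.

cos H_s = −tan(54.7°) · tan(3.8°) = -0.0938, so H_s = arccos(-0.0938) = 95.38°. In radians, H_s = 1.6647.
H_s sin φ sin δ = 1.6647 × 0.8161 × 0.0663 = 0.0901.
cos φ cos δ sin H_s = 0.5779 × 0.9978 × 0.9956 = 0.5741.
Q̄ = (1370/π) × (0.0901 + 0.5741) = 436.08 × 0.6642 = 289.64 W/m².

290 W/m²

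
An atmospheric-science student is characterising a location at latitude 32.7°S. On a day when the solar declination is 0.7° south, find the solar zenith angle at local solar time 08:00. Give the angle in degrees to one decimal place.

64.7°

Hour angle H = 15° × (8 − 12) = -60.00°.
With φ = -32.7°, δ = -0.7°, H = -60.00°: sin φ sin δ = 0.0066, cos φ cos δ cos H = 0.4207, so cos θ_z = 0.4273.
θ_z = arccos(0.4273) = 64.70°.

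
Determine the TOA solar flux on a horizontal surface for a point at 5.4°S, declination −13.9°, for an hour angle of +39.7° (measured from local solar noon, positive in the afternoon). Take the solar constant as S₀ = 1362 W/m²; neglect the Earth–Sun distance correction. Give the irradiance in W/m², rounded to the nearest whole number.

cos θ_z = sin(-5.4°) sin(-13.9°) + cos(-5.4°) cos(-13.9°) cos(39.70°) = 0.0226 + 0.7436 = 0.7662.
Top-of-atmosphere irradiance = S₀ cos θ_z = 1362 × 0.7662 = 1043.56 W/m².

1044 W/m²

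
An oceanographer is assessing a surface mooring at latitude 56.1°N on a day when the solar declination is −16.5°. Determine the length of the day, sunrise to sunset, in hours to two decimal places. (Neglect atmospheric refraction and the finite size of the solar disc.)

The sunset hour angle satisfies cos H_s = −tan φ tan δ = 0.4408, giving H_s = 63.85°.
Day length = 2 H_s / 15° h⁻¹ = 127.70° / 15 = 8.513 h.

8.51 hours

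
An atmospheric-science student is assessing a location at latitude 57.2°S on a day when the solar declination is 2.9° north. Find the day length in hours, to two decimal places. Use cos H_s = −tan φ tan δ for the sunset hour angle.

cos H_s = −tan(-57.2°) · tan(2.9°) = 0.0786, so H_s = arccos(0.0786) = 85.49°.
Day length = 2 H_s / 15° h⁻¹ = 170.98° / 15 = 11.399 h.

11.40 hours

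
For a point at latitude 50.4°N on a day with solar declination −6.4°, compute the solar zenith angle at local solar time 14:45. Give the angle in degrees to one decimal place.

67.0°

Hour angle H = 15° × (14.75 − 12) = 41.25°.
cos θ_z = sin φ sin δ + cos φ cos δ cos H = (0.7705)(-0.1115) + (0.6374)(0.9938)(0.7518) = 0.3903.
θ_z = arccos(0.3903) = 67.03°.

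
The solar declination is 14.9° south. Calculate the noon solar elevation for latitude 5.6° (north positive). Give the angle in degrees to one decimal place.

69.5°

At local solar noon the hour angle is zero, so the elevation is 90° − |φ − δ| = 90° − |5.6° − (-14.9°)| = 90° − 20.5° = 69.5°.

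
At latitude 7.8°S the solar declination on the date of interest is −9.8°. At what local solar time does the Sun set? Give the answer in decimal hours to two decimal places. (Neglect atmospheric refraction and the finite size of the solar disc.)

The sunset hour angle satisfies cos H_s = −tan φ tan δ = -0.0237, giving H_s = 91.36°.
Sunset is at 12 + H_s/15 = 12 + 6.091 = 18.091 h local solar time.

18.09 h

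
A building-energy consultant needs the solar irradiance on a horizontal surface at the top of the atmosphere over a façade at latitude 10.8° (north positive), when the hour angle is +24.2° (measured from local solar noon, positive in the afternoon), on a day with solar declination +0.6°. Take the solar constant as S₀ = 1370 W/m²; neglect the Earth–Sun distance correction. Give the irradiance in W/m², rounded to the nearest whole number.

1230 W/m²

cos θ_z = sin φ sin δ + cos φ cos δ cos H = (0.1874)(0.0105) + (0.9823)(0.9999)(0.9121) = 0.8978.
Top-of-atmosphere irradiance = S₀ cos θ_z = 1370 × 0.8978 = 1229.99 W/m².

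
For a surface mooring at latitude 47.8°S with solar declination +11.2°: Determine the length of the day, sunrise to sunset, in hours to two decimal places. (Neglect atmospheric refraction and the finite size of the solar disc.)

−tan φ tan δ = −(-1.1028)(0.1980) = 0.2184; H_s = arccos(0.2184) = 77.38°.
Day length = 2 H_s / 15° h⁻¹ = 154.76° / 15 = 10.317 h.

10.32 hours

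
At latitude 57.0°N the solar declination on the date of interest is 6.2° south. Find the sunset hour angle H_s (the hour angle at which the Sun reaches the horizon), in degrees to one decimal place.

cos H_s = −tan(57.0°) · tan(-6.2°) = 0.1673, so H_s = arccos(0.1673) = 80.37°.

80.4°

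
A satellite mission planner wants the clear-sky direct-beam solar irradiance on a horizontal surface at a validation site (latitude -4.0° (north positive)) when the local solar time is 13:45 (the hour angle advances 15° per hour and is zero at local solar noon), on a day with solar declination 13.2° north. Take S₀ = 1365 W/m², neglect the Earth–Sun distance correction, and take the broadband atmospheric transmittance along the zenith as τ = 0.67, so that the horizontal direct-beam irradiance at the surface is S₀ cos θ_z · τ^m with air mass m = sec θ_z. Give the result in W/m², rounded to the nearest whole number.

731 W/m²

Hour angle H = 15° × (13.75 − 12) = 26.25°.
With φ = -4.0°, δ = 13.2°, H = 26.25°: sin φ sin δ = -0.0159, cos φ cos δ cos H = 0.8710, so cos θ_z = 0.8551.
Air mass m = 1/cos θ_z = 1/0.8551 = 1.169; τ^m = 0.67^1.169 = 0.6262.
Surface direct beam = 1365 × 0.8551 × 0.6262 = 730.91 W/m².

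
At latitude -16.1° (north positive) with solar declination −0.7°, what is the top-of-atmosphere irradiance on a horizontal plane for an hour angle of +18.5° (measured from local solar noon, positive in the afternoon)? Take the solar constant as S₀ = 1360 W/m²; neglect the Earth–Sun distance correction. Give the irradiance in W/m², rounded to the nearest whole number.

cos θ_z = sin φ sin δ + cos φ cos δ cos H = (-0.2773)(-0.0122) + (0.9608)(0.9999)(0.9483) = 0.9144.
Top-of-atmosphere irradiance = S₀ cos θ_z = 1360 × 0.9144 = 1243.58 W/m².

1244 W/m²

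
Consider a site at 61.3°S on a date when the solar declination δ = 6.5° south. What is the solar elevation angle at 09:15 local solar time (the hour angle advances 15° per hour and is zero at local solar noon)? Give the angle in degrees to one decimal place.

27.3°

Hour angle H = 15° × (9.25 − 12) = -41.25°.
With φ = -61.3°, δ = -6.5°, H = -41.25°: sin φ sin δ = 0.0993, cos φ cos δ cos H = 0.3587, so cos θ_z = 0.4580.
θ_z = arccos(0.4580) = 62.74°, so the elevation is 90° − 62.74° = 27.26°.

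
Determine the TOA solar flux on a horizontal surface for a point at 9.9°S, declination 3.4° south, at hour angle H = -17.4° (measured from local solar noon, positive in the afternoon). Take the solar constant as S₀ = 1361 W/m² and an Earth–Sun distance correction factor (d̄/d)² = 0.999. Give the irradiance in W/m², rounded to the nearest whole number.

1290 W/m²

cos θ_z = sin φ sin δ + cos φ cos δ cos H = (-0.1719)(-0.0593) + (0.9851)(0.9982)(0.9542) = 0.9485.
Top-of-atmosphere irradiance = S₀ (d̄/d)² cos θ_z = 1361 × 0.999 × 0.9485 = 1289.62 W/m².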